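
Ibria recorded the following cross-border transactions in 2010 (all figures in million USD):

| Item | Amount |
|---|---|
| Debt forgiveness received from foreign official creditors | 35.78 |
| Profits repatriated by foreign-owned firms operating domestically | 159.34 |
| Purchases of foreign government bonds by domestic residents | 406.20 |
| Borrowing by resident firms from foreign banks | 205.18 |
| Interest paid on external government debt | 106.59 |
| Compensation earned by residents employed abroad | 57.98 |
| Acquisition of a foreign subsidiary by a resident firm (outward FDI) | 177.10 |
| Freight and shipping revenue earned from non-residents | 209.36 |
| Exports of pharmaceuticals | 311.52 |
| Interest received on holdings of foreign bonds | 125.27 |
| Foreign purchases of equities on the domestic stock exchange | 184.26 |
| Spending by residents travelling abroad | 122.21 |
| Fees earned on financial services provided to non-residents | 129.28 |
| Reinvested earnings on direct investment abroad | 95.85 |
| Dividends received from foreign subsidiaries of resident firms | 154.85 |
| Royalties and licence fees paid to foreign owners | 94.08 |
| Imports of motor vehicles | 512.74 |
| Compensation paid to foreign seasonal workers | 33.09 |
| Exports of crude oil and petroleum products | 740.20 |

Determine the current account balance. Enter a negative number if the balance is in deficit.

Goods: -512.74 + 311.52 + 740.20 = 538.98
Services: -122.21 + 129.28 - 94.08 + 209.36 = 122.35
Primary income: 125.27 + 154.85 + 57.98 + 95.85 - 106.59 - 159.34 - 33.09 = 134.93
Current account = 538.98 + 122.35 + 134.93 = 796.26
(Excluded from the current account — capital account: debt forgiveness received from foreign official creditors 35.78; financial account: purchases of foreign government bonds by domestic residents 406.20, borrowing by resident firms from foreign banks 205.18, acquisition of a foreign subsidiary by a resident firm (outward FDI) 177.10, foreign purchases of equities on the domestic stock exchange 184.26.)

796.26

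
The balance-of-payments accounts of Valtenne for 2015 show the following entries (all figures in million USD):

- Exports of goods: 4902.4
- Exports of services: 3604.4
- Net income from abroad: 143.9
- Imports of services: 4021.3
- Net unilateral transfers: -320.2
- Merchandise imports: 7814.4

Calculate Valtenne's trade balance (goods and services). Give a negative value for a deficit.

Goods balance = 4902.4 - 7814.4 = -2912.0
Services balance = 3604.4 - 4021.3 = -416.9
Trade balance (goods + services) = -2912.0 + (-416.9) = -3328.9

-3328.9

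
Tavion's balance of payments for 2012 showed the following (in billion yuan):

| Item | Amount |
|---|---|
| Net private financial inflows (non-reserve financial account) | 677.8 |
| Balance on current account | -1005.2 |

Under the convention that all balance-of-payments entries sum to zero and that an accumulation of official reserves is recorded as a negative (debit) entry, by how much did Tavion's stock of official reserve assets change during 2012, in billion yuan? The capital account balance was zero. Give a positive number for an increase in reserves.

Official reserve transactions balance = -((-1005.2) + 677.8) = 327.4
An accumulation of reserves is recorded as a debit (negative entry), so the change in the stock of reserves is the negative of that balance.
Change in official reserves = -(327.4) = -327.4

-327.4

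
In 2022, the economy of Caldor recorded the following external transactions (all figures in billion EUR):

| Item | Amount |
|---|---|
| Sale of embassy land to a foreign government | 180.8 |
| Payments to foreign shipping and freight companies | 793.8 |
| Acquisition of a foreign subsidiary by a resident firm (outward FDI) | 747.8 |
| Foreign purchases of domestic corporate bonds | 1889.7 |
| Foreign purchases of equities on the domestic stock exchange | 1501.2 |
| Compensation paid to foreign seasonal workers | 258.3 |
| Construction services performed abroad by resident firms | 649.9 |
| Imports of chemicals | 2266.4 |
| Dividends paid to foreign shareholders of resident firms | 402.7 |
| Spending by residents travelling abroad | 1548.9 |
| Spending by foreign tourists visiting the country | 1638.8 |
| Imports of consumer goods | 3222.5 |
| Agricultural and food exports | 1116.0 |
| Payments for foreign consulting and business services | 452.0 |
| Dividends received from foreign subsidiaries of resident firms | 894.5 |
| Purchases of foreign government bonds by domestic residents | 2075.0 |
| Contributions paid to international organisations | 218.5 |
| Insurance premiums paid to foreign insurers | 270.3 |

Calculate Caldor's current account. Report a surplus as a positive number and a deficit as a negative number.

Goods: 1116.0 - 2266.4 - 3222.5 = -4372.9
Services: -793.8 + 649.9 - 452.0 - 1548.9 - 270.3 + 1638.8 = -776.3
Primary income: -402.7 - 258.3 + 894.5 = 233.5
Secondary income: -218.5
Current account = (-4372.9) + (-776.3) + 233.5 + (-218.5) = -5134.2
(Excluded from the current account — capital account: sale of embassy land to a foreign government 180.8; financial account: acquisition of a foreign subsidiary by a resident firm (outward FDI) 747.8, foreign purchases of domestic corporate bonds 1889.7, foreign purchases of equities on the domestic stock exchange 1501.2, purchases of foreign government bonds by domestic residents 2075.0.)

-5134.2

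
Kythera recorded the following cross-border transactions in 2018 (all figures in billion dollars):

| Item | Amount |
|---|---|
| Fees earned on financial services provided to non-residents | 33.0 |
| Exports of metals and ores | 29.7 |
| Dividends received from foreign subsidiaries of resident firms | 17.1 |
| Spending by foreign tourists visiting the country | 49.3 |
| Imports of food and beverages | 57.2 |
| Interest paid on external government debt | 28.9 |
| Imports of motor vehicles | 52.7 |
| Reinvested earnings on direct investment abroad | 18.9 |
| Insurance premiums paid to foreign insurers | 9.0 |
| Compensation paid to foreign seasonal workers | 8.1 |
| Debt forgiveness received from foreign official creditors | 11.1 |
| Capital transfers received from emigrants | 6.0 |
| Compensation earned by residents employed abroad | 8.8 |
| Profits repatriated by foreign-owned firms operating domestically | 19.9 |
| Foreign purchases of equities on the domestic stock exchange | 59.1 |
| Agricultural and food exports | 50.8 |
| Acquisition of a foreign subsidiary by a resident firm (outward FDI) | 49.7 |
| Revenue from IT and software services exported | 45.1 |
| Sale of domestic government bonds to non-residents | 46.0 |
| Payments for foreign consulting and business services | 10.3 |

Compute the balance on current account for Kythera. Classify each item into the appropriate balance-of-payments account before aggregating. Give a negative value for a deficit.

66.6

Goods: -52.7 + 29.7 + 50.8 - 57.2 = -29.4
Services: 33.0 - 9.0 - 10.3 + 49.3 + 45.1 = 108.1
Primary income: -19.9 + 8.8 - 8.1 + 18.9 + 17.1 - 28.9 = -12.1
Current account = (-29.4) + 108.1 + (-12.1) = 66.6
(Excluded from the current account — capital account: debt forgiveness received from foreign official creditors 11.1, capital transfers received from emigrants 6.0; financial account: foreign purchases of equities on the domestic stock exchange 59.1, acquisition of a foreign subsidiary by a resident firm (outward FDI) 49.7, sale of domestic government bonds to non-residents 46.0.)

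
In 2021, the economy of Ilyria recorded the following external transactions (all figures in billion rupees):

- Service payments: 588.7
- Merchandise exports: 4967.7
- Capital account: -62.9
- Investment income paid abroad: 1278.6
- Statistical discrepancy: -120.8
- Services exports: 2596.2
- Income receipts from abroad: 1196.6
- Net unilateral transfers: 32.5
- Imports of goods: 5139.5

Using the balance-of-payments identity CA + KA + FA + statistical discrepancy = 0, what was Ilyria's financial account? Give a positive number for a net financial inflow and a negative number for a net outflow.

-1602.5

Goods balance = 4967.7 - 5139.5 = -171.8
Services balance = 2596.2 - 588.7 = 2007.5
Trade balance (goods + services) = -171.8 + 2007.5 = 1835.7
Net primary income = 1196.6 - 1278.6 = -82.0
Net secondary income = 32.5
Current account = 1835.7 + (-82.0) + 32.5 = 1786.2
Financial account = -(1786.2 + (-62.9) + (-120.8)) = -1602.5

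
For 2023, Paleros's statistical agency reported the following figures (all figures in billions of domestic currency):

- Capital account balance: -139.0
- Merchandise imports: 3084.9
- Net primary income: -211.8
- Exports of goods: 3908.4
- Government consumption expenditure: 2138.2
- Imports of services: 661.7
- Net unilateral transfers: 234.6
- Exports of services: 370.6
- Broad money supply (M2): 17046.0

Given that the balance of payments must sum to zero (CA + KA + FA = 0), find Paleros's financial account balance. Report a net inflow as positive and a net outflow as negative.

-416.2

Goods balance = 3908.4 - 3084.9 = 823.5
Services balance = 370.6 - 661.7 = -291.1
Trade balance (goods + services) = 823.5 + (-291.1) = 532.4
Net primary income = -211.8
Net secondary income = 234.6
Current account = 532.4 + (-211.8) + 234.6 = 555.2
Financial account = -(555.2 + (-139.0)) = -416.2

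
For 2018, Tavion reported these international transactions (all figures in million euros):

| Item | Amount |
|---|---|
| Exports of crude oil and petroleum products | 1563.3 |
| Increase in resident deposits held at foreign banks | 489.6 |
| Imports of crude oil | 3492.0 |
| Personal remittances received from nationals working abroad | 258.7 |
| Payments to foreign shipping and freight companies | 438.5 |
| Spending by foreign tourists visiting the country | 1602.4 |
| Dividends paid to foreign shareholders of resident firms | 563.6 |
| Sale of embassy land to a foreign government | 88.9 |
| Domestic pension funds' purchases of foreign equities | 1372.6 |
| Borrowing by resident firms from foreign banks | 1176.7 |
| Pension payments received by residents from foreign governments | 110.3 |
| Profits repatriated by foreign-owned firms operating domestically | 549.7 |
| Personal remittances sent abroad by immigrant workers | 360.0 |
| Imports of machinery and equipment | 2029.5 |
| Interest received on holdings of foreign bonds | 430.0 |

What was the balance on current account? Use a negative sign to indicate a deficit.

-3468.6

Goods: 1563.3 - 2029.5 - 3492.0 = -3958.2
Services: 1602.4 - 438.5 = 1163.9
Primary income: -549.7 + 430.0 - 563.6 = -683.3
Secondary income: 110.3 + 258.7 - 360.0 = 9.0
Current account = (-3958.2) + 1163.9 + (-683.3) + 9.0 = -3468.6
(Excluded from the current account — financial account: increase in resident deposits held at foreign banks 489.6, domestic pension funds' purchases of foreign equities 1372.6, borrowing by resident firms from foreign banks 1176.7; capital account: sale of embassy land to a foreign government 88.9.)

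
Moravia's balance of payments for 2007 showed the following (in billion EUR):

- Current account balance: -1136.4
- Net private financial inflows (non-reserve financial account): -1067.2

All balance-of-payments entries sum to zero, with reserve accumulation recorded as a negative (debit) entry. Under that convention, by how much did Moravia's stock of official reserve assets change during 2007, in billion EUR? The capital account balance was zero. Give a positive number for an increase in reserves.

Official reserve transactions balance = -((-1136.4) + (-1067.2)) = 2203.6
An accumulation of reserves is recorded as a debit (negative entry), so the change in the stock of reserves is the negative of that balance.
Change in official reserves = -(2203.6) = -2203.6

-2203.6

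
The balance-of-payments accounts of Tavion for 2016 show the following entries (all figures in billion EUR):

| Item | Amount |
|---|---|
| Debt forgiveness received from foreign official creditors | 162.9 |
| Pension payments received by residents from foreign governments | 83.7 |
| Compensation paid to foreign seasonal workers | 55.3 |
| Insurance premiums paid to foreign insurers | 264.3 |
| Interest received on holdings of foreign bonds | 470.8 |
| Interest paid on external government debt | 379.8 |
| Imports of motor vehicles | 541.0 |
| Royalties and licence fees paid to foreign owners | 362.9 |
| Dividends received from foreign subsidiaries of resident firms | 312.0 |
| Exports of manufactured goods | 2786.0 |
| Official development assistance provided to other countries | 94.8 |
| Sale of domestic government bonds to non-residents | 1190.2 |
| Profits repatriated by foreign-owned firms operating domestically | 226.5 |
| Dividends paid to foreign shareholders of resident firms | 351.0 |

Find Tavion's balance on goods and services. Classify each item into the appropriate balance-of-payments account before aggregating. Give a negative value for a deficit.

1617.8

Goods: 2786.0 - 541.0 = 2245.0
Services: -362.9 - 264.3 = -627.2
Trade balance = 2245.0 + (-627.2) = 1617.8
(Excluded from the trade balance — capital account: debt forgiveness received from foreign official creditors 162.9; secondary income: pension payments received by residents from foreign governments 83.7, official development assistance provided to other countries 94.8; primary income: compensation paid to foreign seasonal workers 55.3, interest received on holdings of foreign bonds 470.8, interest paid on external government debt 379.8, dividends received from foreign subsidiaries of resident firms 312.0, profits repatriated by foreign-owned firms operating domestically 226.5, dividends paid to foreign shareholders of resident firms 351.0; financial account: sale of domestic government bonds to non-residents 1190.2.)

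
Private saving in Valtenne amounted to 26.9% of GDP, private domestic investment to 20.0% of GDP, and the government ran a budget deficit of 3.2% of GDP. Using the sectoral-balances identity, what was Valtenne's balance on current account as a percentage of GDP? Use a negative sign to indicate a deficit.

By the sectoral-balances identity, CA = (S_private - I) + (T - G).
Private balance = 26.9 - 20.0 = 6.9
Government balance (T - G) = -3.2
CA = 6.9 + (-3.2) = 3.7

3.7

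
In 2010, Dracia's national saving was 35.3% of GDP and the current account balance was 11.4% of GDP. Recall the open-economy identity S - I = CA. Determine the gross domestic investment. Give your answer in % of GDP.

I = S - CA = 35.3 - 11.4 = 23.9

23.9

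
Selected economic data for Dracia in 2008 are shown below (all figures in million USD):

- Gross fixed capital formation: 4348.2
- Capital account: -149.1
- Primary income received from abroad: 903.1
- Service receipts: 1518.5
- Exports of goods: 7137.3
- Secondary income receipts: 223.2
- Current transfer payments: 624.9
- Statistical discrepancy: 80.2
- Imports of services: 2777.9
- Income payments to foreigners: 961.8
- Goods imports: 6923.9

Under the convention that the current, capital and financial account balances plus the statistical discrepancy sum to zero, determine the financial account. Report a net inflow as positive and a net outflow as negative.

1575.3

Goods balance = 7137.3 - 6923.9 = 213.4
Services balance = 1518.5 - 2777.9 = -1259.4
Trade balance (goods + services) = 213.4 + (-1259.4) = -1046.0
Net primary income = 903.1 - 961.8 = -58.7
Net secondary income = 223.2 - 624.9 = -401.7
Current account = -1046.0 + (-58.7) + (-401.7) = -1506.4
Financial account = -(-1506.4 + (-149.1) + 80.2) = 1575.3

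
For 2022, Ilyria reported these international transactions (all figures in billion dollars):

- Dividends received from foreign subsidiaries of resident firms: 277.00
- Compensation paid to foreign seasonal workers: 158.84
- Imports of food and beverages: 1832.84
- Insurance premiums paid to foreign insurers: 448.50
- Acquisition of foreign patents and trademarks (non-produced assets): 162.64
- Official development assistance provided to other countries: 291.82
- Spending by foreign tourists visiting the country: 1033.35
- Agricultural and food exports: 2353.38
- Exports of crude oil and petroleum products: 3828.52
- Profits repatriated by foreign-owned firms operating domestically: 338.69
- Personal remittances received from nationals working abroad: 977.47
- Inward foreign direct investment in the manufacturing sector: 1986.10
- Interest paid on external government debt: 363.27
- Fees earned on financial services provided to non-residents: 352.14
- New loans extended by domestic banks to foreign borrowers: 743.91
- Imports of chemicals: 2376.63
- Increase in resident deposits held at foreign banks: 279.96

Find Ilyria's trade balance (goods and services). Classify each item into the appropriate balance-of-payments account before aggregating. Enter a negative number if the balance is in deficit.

Goods: 3828.52 + 2353.38 - 1832.84 - 2376.63 = 1972.43
Services: 1033.35 - 448.50 + 352.14 = 936.99
Trade balance = 1972.43 + 936.99 = 2909.42
(Excluded from the trade balance — primary income: dividends received from foreign subsidiaries of resident firms 277.00, compensation paid to foreign seasonal workers 158.84, profits repatriated by foreign-owned firms operating domestically 338.69, interest paid on external government debt 363.27; capital account: acquisition of foreign patents and trademarks (non-produced assets) 162.64; secondary income: official development assistance provided to other countries 291.82, personal remittances received from nationals working abroad 977.47; financial account: inward foreign direct investment in the manufacturing sector 1986.10, new loans extended by domestic banks to foreign borrowers 743.91, increase in resident deposits held at foreign banks 279.96.)

2909.42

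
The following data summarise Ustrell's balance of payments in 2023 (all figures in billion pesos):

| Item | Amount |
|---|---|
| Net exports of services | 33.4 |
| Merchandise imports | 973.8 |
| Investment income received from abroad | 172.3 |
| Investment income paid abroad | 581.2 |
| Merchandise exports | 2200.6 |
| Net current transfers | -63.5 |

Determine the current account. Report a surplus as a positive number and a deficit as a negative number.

Goods balance = 2200.6 - 973.8 = 1226.8
Services balance = 33.4
Trade balance (goods + services) = 1226.8 + 33.4 = 1260.2
Net primary income = 172.3 - 581.2 = -408.9
Net secondary income = -63.5
Current account = 1260.2 + (-408.9) + (-63.5) = 787.8

787.8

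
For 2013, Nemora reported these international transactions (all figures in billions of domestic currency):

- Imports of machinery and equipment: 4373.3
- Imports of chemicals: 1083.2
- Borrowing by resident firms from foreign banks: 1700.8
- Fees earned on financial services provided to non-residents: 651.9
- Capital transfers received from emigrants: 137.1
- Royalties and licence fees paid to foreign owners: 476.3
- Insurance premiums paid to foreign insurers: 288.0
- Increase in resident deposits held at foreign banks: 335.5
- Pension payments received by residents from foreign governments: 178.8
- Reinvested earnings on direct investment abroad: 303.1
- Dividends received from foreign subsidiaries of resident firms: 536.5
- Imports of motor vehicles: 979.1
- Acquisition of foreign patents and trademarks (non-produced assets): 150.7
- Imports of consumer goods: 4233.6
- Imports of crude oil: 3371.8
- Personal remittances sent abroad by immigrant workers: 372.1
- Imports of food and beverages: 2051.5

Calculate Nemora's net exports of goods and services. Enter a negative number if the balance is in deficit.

-16204.9

Goods: -2051.5 - 979.1 - 4233.6 - 1083.2 - 3371.8 - 4373.3 = -16092.5
Services: -476.3 + 651.9 - 288.0 = -112.4
Trade balance = -16092.5 + (-112.4) = -16204.9
(Excluded from the trade balance — financial account: borrowing by resident firms from foreign banks 1700.8, increase in resident deposits held at foreign banks 335.5; capital account: capital transfers received from emigrants 137.1, acquisition of foreign patents and trademarks (non-produced assets) 150.7; secondary income: pension payments received by residents from foreign governments 178.8, personal remittances sent abroad by immigrant workers 372.1; primary income: reinvested earnings on direct investment abroad 303.1, dividends received from foreign subsidiaries of resident firms 536.5.)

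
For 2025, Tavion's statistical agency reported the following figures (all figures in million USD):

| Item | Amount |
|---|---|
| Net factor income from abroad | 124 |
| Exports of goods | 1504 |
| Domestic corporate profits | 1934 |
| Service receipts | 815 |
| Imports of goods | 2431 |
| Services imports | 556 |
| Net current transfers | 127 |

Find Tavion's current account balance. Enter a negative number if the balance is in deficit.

-417

Goods balance = 1504 - 2431 = -927
Services balance = 815 - 556 = 259
Trade balance (goods + services) = -927 + 259 = -668
Net primary income = 124
Net secondary income = 127
Current account = -668 + 124 + 127 = -417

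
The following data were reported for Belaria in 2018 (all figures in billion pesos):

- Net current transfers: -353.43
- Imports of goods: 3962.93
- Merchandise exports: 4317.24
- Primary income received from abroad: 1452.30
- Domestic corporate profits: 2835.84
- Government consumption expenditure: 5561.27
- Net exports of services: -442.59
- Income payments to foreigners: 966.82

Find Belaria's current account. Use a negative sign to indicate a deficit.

Goods balance = 4317.24 - 3962.93 = 354.31
Services balance = -442.59
Trade balance (goods + services) = 354.31 + (-442.59) = -88.28
Net primary income = 1452.30 - 966.82 = 485.48
Net secondary income = -353.43
Current account = -88.28 + 485.48 + (-353.43) = 43.77

43.77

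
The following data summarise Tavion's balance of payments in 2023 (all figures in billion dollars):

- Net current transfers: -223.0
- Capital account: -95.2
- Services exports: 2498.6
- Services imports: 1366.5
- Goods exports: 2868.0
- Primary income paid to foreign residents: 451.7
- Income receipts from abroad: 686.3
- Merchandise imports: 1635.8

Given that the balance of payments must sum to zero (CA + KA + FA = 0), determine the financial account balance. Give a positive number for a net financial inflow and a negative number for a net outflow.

Goods balance = 2868.0 - 1635.8 = 1232.2
Services balance = 2498.6 - 1366.5 = 1132.1
Trade balance (goods + services) = 1232.2 + 1132.1 = 2364.3
Net primary income = 686.3 - 451.7 = 234.6
Net secondary income = -223.0
Current account = 2364.3 + 234.6 + (-223.0) = 2375.9
Financial account = -(2375.9 + (-95.2)) = -2280.7

-2280.7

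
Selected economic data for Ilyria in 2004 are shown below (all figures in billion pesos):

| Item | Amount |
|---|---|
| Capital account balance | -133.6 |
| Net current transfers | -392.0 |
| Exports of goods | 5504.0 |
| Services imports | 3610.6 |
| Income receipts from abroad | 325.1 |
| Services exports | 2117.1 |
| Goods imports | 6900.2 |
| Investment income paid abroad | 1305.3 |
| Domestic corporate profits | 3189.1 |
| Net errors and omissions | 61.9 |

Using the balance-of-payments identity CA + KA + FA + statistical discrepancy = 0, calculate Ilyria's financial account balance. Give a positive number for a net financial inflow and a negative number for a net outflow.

4333.6

Goods balance = 5504.0 - 6900.2 = -1396.2
Services balance = 2117.1 - 3610.6 = -1493.5
Trade balance (goods + services) = -1396.2 + (-1493.5) = -2889.7
Net primary income = 325.1 - 1305.3 = -980.2
Net secondary income = -392.0
Current account = -2889.7 + (-980.2) + (-392.0) = -4261.9
Financial account = -(-4261.9 + (-133.6) + 61.9) = 4333.6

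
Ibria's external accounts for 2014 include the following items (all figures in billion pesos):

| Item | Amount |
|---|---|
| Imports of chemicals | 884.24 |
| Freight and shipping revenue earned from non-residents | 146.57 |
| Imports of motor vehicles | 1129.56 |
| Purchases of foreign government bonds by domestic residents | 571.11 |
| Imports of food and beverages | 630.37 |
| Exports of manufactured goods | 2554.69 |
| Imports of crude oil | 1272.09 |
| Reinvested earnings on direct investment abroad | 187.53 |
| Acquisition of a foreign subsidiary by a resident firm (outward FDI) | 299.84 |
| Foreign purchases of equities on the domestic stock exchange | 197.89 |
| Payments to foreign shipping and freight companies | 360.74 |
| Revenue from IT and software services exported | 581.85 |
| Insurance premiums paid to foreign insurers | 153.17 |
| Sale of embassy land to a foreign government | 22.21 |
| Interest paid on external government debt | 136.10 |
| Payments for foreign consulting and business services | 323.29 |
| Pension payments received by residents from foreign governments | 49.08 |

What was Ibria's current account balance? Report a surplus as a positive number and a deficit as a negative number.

Goods: -1272.09 + 2554.69 - 630.37 - 884.24 - 1129.56 = -1361.57
Services: -153.17 - 360.74 - 323.29 + 146.57 + 581.85 = -108.78
Primary income: 187.53 - 136.10 = 51.43
Secondary income: 49.08
Current account = (-1361.57) + (-108.78) + 51.43 + 49.08 = -1369.84
(Excluded from the current account — financial account: purchases of foreign government bonds by domestic residents 571.11, acquisition of a foreign subsidiary by a resident firm (outward FDI) 299.84, foreign purchases of equities on the domestic stock exchange 197.89; capital account: sale of embassy land to a foreign government 22.21.)

-1369.84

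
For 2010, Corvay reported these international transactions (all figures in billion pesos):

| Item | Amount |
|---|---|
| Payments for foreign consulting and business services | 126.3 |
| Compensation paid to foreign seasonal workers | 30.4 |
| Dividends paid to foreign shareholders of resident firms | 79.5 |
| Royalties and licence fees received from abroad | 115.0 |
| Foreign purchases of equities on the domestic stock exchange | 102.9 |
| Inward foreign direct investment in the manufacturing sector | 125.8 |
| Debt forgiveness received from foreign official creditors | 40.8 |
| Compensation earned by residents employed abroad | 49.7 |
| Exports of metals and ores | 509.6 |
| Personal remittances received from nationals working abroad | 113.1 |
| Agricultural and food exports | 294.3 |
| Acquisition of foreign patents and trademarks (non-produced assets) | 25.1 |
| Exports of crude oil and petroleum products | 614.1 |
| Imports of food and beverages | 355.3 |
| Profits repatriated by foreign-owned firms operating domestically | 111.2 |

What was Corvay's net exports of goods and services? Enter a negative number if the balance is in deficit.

1051.4

Goods: 294.3 - 355.3 + 614.1 + 509.6 = 1062.7
Services: -126.3 + 115.0 = -11.3
Trade balance = 1062.7 + (-11.3) = 1051.4
(Excluded from the trade balance — primary income: compensation paid to foreign seasonal workers 30.4, dividends paid to foreign shareholders of resident firms 79.5, compensation earned by residents employed abroad 49.7, profits repatriated by foreign-owned firms operating domestically 111.2; financial account: foreign purchases of equities on the domestic stock exchange 102.9, inward foreign direct investment in the manufacturing sector 125.8; capital account: debt forgiveness received from foreign official creditors 40.8, acquisition of foreign patents and trademarks (non-produced assets) 25.1; secondary income: personal remittances received from nationals working abroad 113.1.)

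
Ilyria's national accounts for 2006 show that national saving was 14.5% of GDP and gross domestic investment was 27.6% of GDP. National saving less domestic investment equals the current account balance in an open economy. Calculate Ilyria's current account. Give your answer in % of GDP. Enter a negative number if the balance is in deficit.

-13.1

CA = S - I = 14.5 - 27.6 = -13.1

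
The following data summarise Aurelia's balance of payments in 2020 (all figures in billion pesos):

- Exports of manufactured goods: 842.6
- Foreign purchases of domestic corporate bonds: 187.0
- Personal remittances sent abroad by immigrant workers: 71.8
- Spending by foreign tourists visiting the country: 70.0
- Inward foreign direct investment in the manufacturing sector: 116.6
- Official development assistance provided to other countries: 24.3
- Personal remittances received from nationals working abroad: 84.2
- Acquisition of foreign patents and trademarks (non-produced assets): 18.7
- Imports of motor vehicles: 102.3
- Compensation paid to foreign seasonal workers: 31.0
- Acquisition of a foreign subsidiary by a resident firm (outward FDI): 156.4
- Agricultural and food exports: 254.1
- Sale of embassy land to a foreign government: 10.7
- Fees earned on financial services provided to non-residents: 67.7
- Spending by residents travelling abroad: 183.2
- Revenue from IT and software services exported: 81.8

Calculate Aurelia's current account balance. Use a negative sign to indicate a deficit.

987.8

Goods: 254.1 - 102.3 + 842.6 = 994.4
Services: 70.0 - 183.2 + 81.8 + 67.7 = 36.3
Primary income: -31.0
Secondary income: 84.2 - 71.8 - 24.3 = -11.9
Current account = 994.4 + 36.3 + (-31.0) + (-11.9) = 987.8
(Excluded from the current account — financial account: foreign purchases of domestic corporate bonds 187.0, inward foreign direct investment in the manufacturing sector 116.6, acquisition of a foreign subsidiary by a resident firm (outward FDI) 156.4; capital account: acquisition of foreign patents and trademarks (non-produced assets) 18.7, sale of embassy land to a foreign government 10.7.)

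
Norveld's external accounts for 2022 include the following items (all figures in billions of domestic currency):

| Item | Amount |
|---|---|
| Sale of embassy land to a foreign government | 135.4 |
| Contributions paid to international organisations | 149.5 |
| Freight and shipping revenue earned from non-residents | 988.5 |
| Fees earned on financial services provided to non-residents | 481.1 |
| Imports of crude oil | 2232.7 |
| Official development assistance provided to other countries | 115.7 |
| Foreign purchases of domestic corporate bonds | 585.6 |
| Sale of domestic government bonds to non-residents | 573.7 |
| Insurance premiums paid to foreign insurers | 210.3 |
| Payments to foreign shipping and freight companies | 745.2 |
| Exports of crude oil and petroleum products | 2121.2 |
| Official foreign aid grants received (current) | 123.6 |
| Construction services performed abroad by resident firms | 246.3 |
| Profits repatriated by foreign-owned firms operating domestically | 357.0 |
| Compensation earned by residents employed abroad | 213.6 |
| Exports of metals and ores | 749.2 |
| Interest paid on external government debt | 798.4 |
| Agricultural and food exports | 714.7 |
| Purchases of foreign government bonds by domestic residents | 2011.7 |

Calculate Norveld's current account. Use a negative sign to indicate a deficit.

1029.4

Goods: 714.7 + 2121.2 - 2232.7 + 749.2 = 1352.4
Services: -210.3 + 481.1 - 745.2 + 246.3 + 988.5 = 760.4
Primary income: -357.0 + 213.6 - 798.4 = -941.8
Secondary income: -115.7 + 123.6 - 149.5 = -141.6
Current account = 1352.4 + 760.4 + (-941.8) + (-141.6) = 1029.4
(Excluded from the current account — capital account: sale of embassy land to a foreign government 135.4; financial account: foreign purchases of domestic corporate bonds 585.6, sale of domestic government bonds to non-residents 573.7, purchases of foreign government bonds by domestic residents 2011.7.)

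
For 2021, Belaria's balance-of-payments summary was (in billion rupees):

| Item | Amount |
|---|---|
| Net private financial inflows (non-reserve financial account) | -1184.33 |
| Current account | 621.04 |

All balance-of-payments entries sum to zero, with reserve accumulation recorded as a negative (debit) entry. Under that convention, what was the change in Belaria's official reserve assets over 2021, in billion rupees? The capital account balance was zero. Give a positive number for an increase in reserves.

Official reserve transactions balance = -(621.04 + (-1184.33)) = 563.29
An accumulation of reserves is recorded as a debit (negative entry), so the change in the stock of reserves is the negative of that balance.
Change in official reserves = -(563.29) = -563.29

-563.29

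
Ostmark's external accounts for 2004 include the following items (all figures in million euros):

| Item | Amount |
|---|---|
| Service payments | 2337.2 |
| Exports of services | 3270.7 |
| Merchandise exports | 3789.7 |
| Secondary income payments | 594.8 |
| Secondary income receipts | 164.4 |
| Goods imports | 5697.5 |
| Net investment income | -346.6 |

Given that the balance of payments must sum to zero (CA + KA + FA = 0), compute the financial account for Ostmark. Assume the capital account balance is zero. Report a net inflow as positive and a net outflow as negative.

1751.3

Goods balance = 3789.7 - 5697.5 = -1907.8
Services balance = 3270.7 - 2337.2 = 933.5
Trade balance (goods + services) = -1907.8 + 933.5 = -974.3
Net primary income = -346.6
Net secondary income = 164.4 - 594.8 = -430.4
Current account = -974.3 + (-346.6) + (-430.4) = -1751.3
Financial account = -(-1751.3) = 1751.3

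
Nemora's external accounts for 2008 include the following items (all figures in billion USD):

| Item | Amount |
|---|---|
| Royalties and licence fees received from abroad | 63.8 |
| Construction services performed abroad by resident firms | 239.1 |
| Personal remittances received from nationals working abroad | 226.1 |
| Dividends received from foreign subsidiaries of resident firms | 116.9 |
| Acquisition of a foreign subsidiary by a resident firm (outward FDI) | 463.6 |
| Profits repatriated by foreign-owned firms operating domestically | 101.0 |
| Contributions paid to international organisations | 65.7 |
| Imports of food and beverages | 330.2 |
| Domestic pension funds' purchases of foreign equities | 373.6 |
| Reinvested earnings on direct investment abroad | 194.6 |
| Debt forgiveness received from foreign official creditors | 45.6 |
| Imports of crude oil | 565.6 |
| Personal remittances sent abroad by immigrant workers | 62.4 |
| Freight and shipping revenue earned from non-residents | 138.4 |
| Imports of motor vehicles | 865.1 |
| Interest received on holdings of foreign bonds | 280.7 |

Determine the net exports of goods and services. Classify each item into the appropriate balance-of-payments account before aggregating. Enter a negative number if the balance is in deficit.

-1319.6

Goods: -865.1 - 565.6 - 330.2 = -1760.9
Services: 63.8 + 239.1 + 138.4 = 441.3
Trade balance = -1760.9 + 441.3 = -1319.6
(Excluded from the trade balance — secondary income: personal remittances received from nationals working abroad 226.1, contributions paid to international organisations 65.7, personal remittances sent abroad by immigrant workers 62.4; primary income: dividends received from foreign subsidiaries of resident firms 116.9, profits repatriated by foreign-owned firms operating domestically 101.0, reinvested earnings on direct investment abroad 194.6, interest received on holdings of foreign bonds 280.7; financial account: acquisition of a foreign subsidiary by a resident firm (outward FDI) 463.6, domestic pension funds' purchases of foreign equities 373.6; capital account: debt forgiveness received from foreign official creditors 45.6.)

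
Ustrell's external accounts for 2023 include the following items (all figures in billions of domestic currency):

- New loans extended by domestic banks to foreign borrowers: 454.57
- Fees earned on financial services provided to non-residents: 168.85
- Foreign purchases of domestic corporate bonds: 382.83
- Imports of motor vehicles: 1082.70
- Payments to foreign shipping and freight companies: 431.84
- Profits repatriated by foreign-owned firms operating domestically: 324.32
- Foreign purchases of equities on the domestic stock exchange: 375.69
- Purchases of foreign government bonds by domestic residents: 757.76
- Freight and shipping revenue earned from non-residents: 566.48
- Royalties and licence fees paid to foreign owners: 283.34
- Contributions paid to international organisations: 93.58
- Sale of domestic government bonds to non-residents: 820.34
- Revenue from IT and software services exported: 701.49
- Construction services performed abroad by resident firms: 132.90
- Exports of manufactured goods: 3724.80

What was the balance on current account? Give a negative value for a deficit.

3078.74

Goods: -1082.70 + 3724.80 = 2642.10
Services: 701.49 + 168.85 - 431.84 + 132.90 - 283.34 + 566.48 = 854.54
Primary income: -324.32
Secondary income: -93.58
Current account = 2642.10 + 854.54 + (-324.32) + (-93.58) = 3078.74
(Excluded from the current account — financial account: new loans extended by domestic banks to foreign borrowers 454.57, foreign purchases of domestic corporate bonds 382.83, foreign purchases of equities on the domestic stock exchange 375.69, purchases of foreign government bonds by domestic residents 757.76, sale of domestic government bonds to non-residents 820.34.)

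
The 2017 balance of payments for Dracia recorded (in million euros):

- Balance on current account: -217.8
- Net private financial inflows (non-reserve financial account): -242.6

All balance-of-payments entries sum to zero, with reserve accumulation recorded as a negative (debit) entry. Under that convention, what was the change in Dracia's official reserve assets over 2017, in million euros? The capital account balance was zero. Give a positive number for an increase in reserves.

-460.4

Official reserve transactions balance = -((-217.8) + (-242.6)) = 460.4
An accumulation of reserves is recorded as a debit (negative entry), so the change in the stock of reserves is the negative of that balance.
Change in official reserves = -(460.4) = -460.4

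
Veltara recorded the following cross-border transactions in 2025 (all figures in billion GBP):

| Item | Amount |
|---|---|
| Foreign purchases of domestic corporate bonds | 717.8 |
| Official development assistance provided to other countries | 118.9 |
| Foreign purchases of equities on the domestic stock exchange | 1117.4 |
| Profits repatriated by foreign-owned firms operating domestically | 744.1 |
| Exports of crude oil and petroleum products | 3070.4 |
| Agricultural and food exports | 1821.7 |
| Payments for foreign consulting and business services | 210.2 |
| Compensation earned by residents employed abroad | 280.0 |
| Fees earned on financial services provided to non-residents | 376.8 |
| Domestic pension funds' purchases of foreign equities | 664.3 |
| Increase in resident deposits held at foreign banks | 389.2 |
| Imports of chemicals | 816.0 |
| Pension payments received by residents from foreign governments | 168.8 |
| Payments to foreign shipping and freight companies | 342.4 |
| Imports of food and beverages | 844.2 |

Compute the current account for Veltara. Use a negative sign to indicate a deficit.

2641.9

Goods: -816.0 + 1821.7 + 3070.4 - 844.2 = 3231.9
Services: 376.8 - 210.2 - 342.4 = -175.8
Primary income: 280.0 - 744.1 = -464.1
Secondary income: -118.9 + 168.8 = 49.9
Current account = 3231.9 + (-175.8) + (-464.1) + 49.9 = 2641.9
(Excluded from the current account — financial account: foreign purchases of domestic corporate bonds 717.8, foreign purchases of equities on the domestic stock exchange 1117.4, domestic pension funds' purchases of foreign equities 664.3, increase in resident deposits held at foreign banks 389.2.)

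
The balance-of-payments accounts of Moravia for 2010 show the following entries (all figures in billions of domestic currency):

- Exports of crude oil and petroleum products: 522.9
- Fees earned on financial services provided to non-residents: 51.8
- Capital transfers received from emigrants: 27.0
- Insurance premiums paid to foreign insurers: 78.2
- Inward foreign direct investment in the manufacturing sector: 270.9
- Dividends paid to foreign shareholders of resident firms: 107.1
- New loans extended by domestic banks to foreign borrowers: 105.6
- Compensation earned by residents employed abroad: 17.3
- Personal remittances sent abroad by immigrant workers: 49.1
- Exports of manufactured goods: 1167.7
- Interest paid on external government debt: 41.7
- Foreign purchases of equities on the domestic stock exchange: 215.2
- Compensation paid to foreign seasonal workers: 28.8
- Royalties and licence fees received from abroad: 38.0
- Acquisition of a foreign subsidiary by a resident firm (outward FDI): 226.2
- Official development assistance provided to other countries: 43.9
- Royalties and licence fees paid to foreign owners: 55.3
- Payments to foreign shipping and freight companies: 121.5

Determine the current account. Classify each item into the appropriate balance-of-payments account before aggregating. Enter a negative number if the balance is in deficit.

Goods: 522.9 + 1167.7 = 1690.6
Services: -121.5 - 78.2 - 55.3 + 38.0 + 51.8 = -165.2
Primary income: -41.7 + 17.3 - 28.8 - 107.1 = -160.3
Secondary income: -43.9 - 49.1 = -93.0
Current account = 1690.6 + (-165.2) + (-160.3) + (-93.0) = 1272.1
(Excluded from the current account — capital account: capital transfers received from emigrants 27.0; financial account: inward foreign direct investment in the manufacturing sector 270.9, new loans extended by domestic banks to foreign borrowers 105.6, foreign purchases of equities on the domestic stock exchange 215.2, acquisition of a foreign subsidiary by a resident firm (outward FDI) 226.2.)

1272.1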